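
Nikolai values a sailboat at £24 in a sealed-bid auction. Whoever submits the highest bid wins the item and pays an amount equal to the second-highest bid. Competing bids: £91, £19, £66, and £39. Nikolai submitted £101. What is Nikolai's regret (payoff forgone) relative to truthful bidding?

Payoff forgone: £67.

The highest competing bid is £91.
Bidding truthfully at £24: the top bid is £91 (a rival), so Nikolai loses. Payoff = £0.
Bidding £101: Nikolai has the top bid, wins, and pays the second-highest bid £91. Payoff = £24 − £91 = -£67.
Regret = truthful payoff − actual payoff = £0 − -£67 = £67.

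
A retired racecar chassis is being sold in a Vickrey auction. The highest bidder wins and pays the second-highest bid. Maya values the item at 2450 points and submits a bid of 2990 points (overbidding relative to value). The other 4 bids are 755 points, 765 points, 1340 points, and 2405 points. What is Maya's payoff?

Maya's payoff: 45 points.

Highest competing bid: 2405 points.
Maya's bid 2990 points is the highest overall, so Maya wins and pays the second-highest bid, 2405 points.
Payoff = value − price = 2450 points − 2405 points = 45 points.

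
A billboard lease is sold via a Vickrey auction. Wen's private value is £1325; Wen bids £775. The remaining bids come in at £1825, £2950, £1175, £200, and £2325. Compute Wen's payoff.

Highest competing bid: £2950.
Wen's bid £775 is not the highest, so Wen loses, pays nothing, and earns zero payoff.

Payoff = £0.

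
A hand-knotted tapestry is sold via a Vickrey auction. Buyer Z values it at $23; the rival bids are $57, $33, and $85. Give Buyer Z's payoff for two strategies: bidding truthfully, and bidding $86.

The highest competing bid is $85.
Bidding truthfully at $23: the top bid is $85 (a rival), so Buyer Z loses. Payoff = $0.
Bidding $86: Buyer Z has the top bid, wins, and pays the second-highest bid $85. Payoff = $23 − $85 = -$62.
Deviating from a truthful bid can only lose payoff in a second-price auction — never gain.

(a) $0  (b) -$62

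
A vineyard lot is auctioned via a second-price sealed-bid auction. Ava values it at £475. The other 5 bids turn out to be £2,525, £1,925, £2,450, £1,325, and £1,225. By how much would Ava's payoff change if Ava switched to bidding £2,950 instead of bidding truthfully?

The highest competing bid is £2,525.
Bidding truthfully at £475: the top bid is £2,525 (a rival), so Ava loses. Payoff = £0.
Bidding £2,950: Ava has the top bid, wins, and pays the second-highest bid £2,525. Payoff = £475 − £2,525 = -£2,050.
Change = -£2,050 − £0 = -£2,050.
Deviating from a truthful bid can only lose payoff in a second-price auction — never gain.

Payoff change: -£2,050.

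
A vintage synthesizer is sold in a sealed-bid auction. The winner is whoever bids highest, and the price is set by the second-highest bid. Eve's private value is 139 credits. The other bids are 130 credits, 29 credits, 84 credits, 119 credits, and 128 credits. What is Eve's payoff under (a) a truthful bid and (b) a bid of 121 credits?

Truthful: 9 credits; alternative: 0 credits.

The highest competing bid is 130 credits.
Bidding truthfully at 139 credits: Eve has the top bid, wins, and pays the second-highest bid 130 credits. Payoff = 139 credits − 130 credits = 9 credits.
Bidding 121 credits: the top bid is 130 credits (a rival), so Eve loses. Payoff = 0 credits.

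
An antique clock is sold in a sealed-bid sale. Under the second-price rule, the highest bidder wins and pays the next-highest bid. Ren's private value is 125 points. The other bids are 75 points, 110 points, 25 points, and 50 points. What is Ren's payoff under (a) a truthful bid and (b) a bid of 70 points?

The highest competing bid is 110 points.
Bidding truthfully at 125 points: Ren has the top bid, wins, and pays the second-highest bid 110 points. Payoff = 125 points − 110 points = 15 points.
Bidding 70 points: the top bid is 110 points (a rival), so Ren loses. Payoff = 0 points.

(a) 15 points  (b) 0 points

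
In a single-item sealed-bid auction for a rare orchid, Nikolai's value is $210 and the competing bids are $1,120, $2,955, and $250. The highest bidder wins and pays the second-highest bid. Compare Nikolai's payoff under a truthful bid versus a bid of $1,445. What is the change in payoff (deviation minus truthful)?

$0

The highest competing bid is $2,955.
Bidding truthfully at $210: the top bid is $2,955 (a rival), so Nikolai loses. Payoff = $0.
Bidding $1,445: the top bid is $2,955 (a rival), so Nikolai loses. Payoff = $0.
Change = $0 − $0 = $0.
The bid only affects whether you win, not the price — here both bids land on the same side of the top rival bid, so the deviation is payoff-neutral.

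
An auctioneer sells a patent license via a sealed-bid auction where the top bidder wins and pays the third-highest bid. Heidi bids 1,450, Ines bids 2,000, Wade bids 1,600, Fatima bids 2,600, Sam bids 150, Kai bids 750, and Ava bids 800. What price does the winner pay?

Bids in descending order: Fatima 2,600, then Ines 2,000, then Wade 1,600, then Heidi 1,450, then Ava 800, then Kai 750, then Sam 150.
Fatima is the highest bidder, so Fatima wins.
Under the third-price rule, the price is the third-highest bid: 1,600.

The winner pays 1,600.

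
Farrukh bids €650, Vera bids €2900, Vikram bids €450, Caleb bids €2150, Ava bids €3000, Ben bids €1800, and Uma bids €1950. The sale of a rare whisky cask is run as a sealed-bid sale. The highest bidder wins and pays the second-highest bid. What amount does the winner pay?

Price paid: €2900.

Ordered from highest: Ava €3000; Vera €2900; Caleb €2150; Uma €1950; Ben €1800; Farrukh €650; Vikram €450.
Ava has the highest bid, so Ava wins.
The second-highest bid is €2900, so that is what Ava pays.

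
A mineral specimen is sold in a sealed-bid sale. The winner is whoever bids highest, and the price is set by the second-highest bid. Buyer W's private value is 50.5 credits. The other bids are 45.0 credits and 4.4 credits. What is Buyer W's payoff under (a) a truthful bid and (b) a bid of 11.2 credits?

Truthful: 5.5 credits; alternative: 0.0 credits.

The highest competing bid is 45.0 credits.
Bidding truthfully at 50.5 credits: Buyer W has the top bid, wins, and pays the second-highest bid 45.0 credits. Payoff = 50.5 credits − 45.0 credits = 5.5 credits.
Bidding 11.2 credits: the top bid is 45.0 credits (a rival), so Buyer W loses. Payoff = 0.0 credits.
Deviating from a truthful bid can only lose payoff in a second-price auction — never gain.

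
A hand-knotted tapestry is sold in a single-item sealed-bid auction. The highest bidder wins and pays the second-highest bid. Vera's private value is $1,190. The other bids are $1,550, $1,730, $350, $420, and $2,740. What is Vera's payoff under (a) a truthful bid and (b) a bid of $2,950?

The highest competing bid is $2,740.
Bidding truthfully at $1,190: the top bid is $2,740 (a rival), so Vera loses. Payoff = $0.
Bidding $2,950: Vera has the top bid, wins, and pays the second-highest bid $2,740. Payoff = $1,190 − $2,740 = -$1,550.

Truthful: $0; alternative: -$1,550.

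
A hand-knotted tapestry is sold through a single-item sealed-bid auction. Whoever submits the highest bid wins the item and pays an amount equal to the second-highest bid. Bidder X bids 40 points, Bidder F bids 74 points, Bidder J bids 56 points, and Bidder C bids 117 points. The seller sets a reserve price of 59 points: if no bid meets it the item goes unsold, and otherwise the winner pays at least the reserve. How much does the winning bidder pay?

74 points

Bids in descending order: Bidder C 117 points > Bidder F 74 points > Bidder J 56 points > Bidder X 40 points.
Bidder C has the highest bid, so Bidder C wins.
The second-highest bid is 74 points, which exceeds the reserve, so that sets the price.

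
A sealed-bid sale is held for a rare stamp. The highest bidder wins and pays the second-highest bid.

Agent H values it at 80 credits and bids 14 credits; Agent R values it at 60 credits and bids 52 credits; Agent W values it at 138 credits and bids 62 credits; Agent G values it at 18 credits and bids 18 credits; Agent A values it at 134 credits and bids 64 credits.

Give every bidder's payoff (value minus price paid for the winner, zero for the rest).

Ranking the bids: Agent A 64 credits, then Agent W 62 credits, then Agent R 52 credits, then Agent G 18 credits, then Agent H 14 credits.
Agent A has the top bid and wins; the price is the second-highest bid, 62 credits.
Agent A's payoff = 134 credits − 62 credits = 72 credits. All other bidders lose, so their payoff is 0.

Payoffs: Agent H 0 credits, Agent R 0 credits, Agent W 0 credits, Agent G 0 credits, Agent A 72 credits.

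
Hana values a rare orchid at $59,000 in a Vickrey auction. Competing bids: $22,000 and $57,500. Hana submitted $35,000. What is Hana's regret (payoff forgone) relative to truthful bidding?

The highest competing bid is $57,500.
Bidding truthfully at $59,000: Hana has the top bid, wins, and pays the second-highest bid $57,500. Payoff = $59,000 − $57,500 = $1,500.
Bidding $35,000: the top bid is $57,500 (a rival), so Hana loses. Payoff = $0.
Regret = truthful payoff − actual payoff = $1,500 − $0 = $1,500.

Regret: $1,500.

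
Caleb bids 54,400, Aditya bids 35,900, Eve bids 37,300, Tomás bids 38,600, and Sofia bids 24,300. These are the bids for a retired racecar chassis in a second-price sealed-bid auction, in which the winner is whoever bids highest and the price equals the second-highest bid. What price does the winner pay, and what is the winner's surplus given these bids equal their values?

Price 38,600; surplus 15,800.

Sorted high to low: Caleb 54,400; Tomás 38,600; Eve 37,300; Aditya 35,900; Sofia 24,300.
Caleb is the highest bidder, so Caleb wins.
Under the second-price rule, the price is the second-highest bid: 38,600.
Surplus = 54,400 − 38,600 = 15,800.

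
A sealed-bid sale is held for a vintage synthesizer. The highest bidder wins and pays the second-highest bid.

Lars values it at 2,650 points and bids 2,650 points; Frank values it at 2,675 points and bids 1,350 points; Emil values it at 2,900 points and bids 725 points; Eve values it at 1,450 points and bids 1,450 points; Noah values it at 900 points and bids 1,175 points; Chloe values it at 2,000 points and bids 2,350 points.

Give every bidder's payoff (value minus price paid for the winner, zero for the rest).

Lars 300 points, Frank 0 points, Emil 0 points, Eve 0 points, Noah 0 points, Chloe 0 points.

Sorted high to low: Lars 2,650 points, then Chloe 2,350 points, then Eve 1,450 points, then Frank 1,350 points, then Noah 1,175 points, then Emil 725 points.
Lars has the top bid and wins; the price is the second-highest bid, 2,350 points.
Lars's payoff = 2,650 points − 2,350 points = 300 points. All other bidders lose, so their payoff is 0.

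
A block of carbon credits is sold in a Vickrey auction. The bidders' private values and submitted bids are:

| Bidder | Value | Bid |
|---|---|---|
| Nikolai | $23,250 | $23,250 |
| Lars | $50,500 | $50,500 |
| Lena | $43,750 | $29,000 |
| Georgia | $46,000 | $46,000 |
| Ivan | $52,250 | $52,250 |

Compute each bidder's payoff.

Payoffs: Nikolai $0, Lars $0, Lena $0, Georgia $0, Ivan $1,750.

Bids in descending order: Ivan $52,250, then Lars $50,500, then Georgia $46,000, then Lena $29,000, then Nikolai $23,250.
Ivan has the top bid and wins; the price is the second-highest bid, $50,500.
Ivan's payoff = $52,250 − $50,500 = $1,750. All other bidders lose, so their payoff is 0.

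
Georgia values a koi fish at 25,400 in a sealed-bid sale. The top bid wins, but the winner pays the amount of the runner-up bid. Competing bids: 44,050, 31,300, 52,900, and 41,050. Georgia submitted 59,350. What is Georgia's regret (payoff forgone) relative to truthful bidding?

The highest competing bid is 52,900.
Bidding truthfully at 25,400: the top bid is 52,900 (a rival), so Georgia loses. Payoff = 0.
Bidding 59,350: Georgia has the top bid, wins, and pays the second-highest bid 52,900. Payoff = 25,400 − 52,900 = -27,500.
Regret = truthful payoff − actual payoff = 0 − -27,500 = 27,500.
This is the dominant-strategy logic: truthful bidding weakly beats any alternative.

27,500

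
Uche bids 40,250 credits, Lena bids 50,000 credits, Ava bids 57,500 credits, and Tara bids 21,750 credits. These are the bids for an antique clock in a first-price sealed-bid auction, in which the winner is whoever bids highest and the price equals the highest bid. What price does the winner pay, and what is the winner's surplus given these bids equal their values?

Price 57,500 credits; surplus 0 credits.

Sorted high to low: Ava 57,500 credits, then Lena 50,000 credits, then Uche 40,250 credits, then Tara 21,750 credits.
Ava is the highest bidder, so Ava wins.
Under the first-price rule, the price is the highest bid: 57,500 credits.
Surplus = 57,500 credits − 57,500 credits = 0 credits.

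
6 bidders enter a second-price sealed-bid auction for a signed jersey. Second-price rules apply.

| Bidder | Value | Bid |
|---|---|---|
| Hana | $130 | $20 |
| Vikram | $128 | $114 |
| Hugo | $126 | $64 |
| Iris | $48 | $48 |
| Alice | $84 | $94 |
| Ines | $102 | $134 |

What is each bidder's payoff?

Ranking the bids: Ines $134, then Vikram $114, then Alice $94, then Hugo $64, then Iris $48, then Hana $20.
Ines has the top bid and wins; the price is the second-highest bid, $114.
Ines's payoff = $102 − $114 = -$12. All other bidders lose, so their payoff is 0.

Payoffs: Hana $0, Vikram $0, Hugo $0, Iris $0, Alice $0, Ines -$12.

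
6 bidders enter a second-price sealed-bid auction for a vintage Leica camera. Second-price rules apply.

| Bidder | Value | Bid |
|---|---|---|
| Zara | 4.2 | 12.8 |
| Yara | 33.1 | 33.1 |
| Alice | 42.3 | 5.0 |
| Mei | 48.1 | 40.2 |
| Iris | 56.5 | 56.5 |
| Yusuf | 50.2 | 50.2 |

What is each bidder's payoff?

Payoffs: Zara 0.0, Yara 0.0, Alice 0.0, Mei 0.0, Iris 6.3, Yusuf 0.0.

Bids in descending order: Iris 56.5; Yusuf 50.2; Mei 40.2; Yara 33.1; Zara 12.8; Alice 5.0.
Iris has the top bid and wins; the price is the second-highest bid, 50.2.
Iris's payoff = 56.5 − 50.2 = 6.3. All other bidders lose, so their payoff is 0.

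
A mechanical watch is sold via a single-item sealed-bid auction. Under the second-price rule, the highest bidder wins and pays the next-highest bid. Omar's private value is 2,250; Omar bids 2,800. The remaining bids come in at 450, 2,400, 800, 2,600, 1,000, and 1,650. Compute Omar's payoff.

Highest competing bid: 2,600.
Omar's bid 2,800 is the highest overall, so Omar wins and pays the second-highest bid, 2,600.
Payoff = value − price = 2,250 − 2,600 = -350.
Overbidding won the item at a price above value — truthful bidding would have avoided this loss.

-350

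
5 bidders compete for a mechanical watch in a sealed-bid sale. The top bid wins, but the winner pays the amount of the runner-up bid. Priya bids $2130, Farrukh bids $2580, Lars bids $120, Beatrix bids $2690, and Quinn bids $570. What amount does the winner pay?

Ranking the bids: Beatrix $2690; Farrukh $2580; Priya $2130; Quinn $570; Lars $120.
Beatrix has the highest bid, so Beatrix wins.
The second-highest bid is $2580, so that is what Beatrix pays.

$2580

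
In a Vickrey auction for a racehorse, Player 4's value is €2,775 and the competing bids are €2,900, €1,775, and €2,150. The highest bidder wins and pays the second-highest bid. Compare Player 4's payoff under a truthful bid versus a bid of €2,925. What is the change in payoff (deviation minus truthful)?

The highest competing bid is €2,900.
Bidding truthfully at €2,775: the top bid is €2,900 (a rival), so Player 4 loses. Payoff = €0.
Bidding €2,925: Player 4 has the top bid, wins, and pays the second-highest bid €2,900. Payoff = €2,775 − €2,900 = -€125.
Change = -€125 − €0 = -€125.

Change in payoff: -€125.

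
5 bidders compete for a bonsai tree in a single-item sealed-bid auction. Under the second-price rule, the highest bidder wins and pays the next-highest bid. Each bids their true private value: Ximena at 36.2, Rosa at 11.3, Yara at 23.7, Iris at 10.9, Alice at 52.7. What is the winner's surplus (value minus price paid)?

Ranking the bids: Alice 52.7 > Ximena 36.2 > Yara 23.7 > Rosa 11.3 > Iris 10.9.
Alice wins with the top bid and pays the second-highest, 36.2.
Surplus = 52.7 − 36.2 = 16.5.

Winner's surplus: 16.5.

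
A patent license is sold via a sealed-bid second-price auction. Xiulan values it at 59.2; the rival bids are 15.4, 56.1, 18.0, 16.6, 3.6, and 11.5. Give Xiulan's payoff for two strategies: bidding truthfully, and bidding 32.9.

(a) 3.1  (b) 0.0

The highest competing bid is 56.1.
Bidding truthfully at 59.2: Xiulan has the top bid, wins, and pays the second-highest bid 56.1. Payoff = 59.2 − 56.1 = 3.1.
Bidding 32.9: the top bid is 56.1 (a rival), so Xiulan loses. Payoff = 0.0.
Deviating from a truthful bid can only lose payoff in a second-price auction — never gain.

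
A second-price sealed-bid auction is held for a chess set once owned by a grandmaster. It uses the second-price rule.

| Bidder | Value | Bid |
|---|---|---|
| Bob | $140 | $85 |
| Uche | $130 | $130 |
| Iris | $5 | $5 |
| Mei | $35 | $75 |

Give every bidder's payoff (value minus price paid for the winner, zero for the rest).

Payoffs: Bob $0, Uche $45, Iris $0, Mei $0.

Sorted high to low: Uche $130; Bob $85; Mei $75; Iris $5.
Uche has the top bid and wins; the price is the second-highest bid, $85.
Uche's payoff = $130 − $85 = $45. All other bidders lose, so their payoff is 0.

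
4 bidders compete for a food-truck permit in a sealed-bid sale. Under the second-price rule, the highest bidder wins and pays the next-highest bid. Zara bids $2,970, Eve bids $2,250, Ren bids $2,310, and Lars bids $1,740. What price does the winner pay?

$2,310

Bids in descending order: Zara $2,970, then Ren $2,310, then Eve $2,250, then Lars $1,740.
Zara has the highest bid, so Zara wins.
The second-highest bid is $2,310, so that is what Zara pays.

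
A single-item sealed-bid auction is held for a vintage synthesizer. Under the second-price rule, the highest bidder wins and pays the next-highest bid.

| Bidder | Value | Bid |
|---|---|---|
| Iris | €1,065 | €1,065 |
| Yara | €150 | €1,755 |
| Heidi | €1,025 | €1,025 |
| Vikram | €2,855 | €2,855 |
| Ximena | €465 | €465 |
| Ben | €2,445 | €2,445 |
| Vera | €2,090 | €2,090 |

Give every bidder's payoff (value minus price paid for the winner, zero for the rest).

Payoffs: Iris €0, Yara €0, Heidi €0, Vikram €410, Ximena €0, Ben €0, Vera €0.

Bids in descending order: Vikram €2,855; Ben €2,445; Vera €2,090; Yara €1,755; Iris €1,065; Heidi €1,025; Ximena €465.
Vikram has the top bid and wins; the price is the second-highest bid, €2,445.
Vikram's payoff = €2,855 − €2,445 = €410. All other bidders lose, so their payoff is 0.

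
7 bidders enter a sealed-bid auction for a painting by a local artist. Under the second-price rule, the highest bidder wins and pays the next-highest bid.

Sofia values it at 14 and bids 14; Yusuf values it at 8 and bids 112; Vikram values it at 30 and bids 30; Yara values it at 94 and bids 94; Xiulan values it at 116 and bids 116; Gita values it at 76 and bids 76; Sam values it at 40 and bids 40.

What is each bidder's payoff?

Sofia 0, Yusuf 0, Vikram 0, Yara 0, Xiulan 4, Gita 0, Sam 0.

Sorted high to low: Xiulan 116, then Yusuf 112, then Yara 94, then Gita 76, then Sam 40, then Vikram 30, then Sofia 14.
Xiulan has the top bid and wins; the price is the second-highest bid, 112.
Xiulan's payoff = 116 − 112 = 4. All other bidders lose, so their payoff is 0.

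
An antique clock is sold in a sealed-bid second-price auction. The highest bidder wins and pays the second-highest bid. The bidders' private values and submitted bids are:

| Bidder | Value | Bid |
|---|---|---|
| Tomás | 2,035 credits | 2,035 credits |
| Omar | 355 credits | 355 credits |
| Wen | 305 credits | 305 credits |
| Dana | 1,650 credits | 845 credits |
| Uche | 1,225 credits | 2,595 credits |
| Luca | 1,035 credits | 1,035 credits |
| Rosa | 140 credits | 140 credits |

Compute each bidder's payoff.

Payoffs: Tomás 0 credits, Omar 0 credits, Wen 0 credits, Dana 0 credits, Uche -810 credits, Luca 0 credits, Rosa 0 credits.

Bids in descending order: Uche 2,595 credits; Tomás 2,035 credits; Luca 1,035 credits; Dana 845 credits; Omar 355 credits; Wen 305 credits; Rosa 140 credits.
Uche has the top bid and wins; the price is the second-highest bid, 2,035 credits.
Uche's payoff = 1,225 credits − 2,035 credits = -810 credits. All other bidders lose, so their payoff is 0.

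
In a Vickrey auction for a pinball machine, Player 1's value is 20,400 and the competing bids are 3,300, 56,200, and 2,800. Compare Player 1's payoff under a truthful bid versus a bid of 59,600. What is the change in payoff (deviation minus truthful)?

The highest competing bid is 56,200.
Bidding truthfully at 20,400: the top bid is 56,200 (a rival), so Player 1 loses. Payoff = 0.
Bidding 59,600: Player 1 has the top bid, wins, and pays the second-highest bid 56,200. Payoff = 20,400 − 56,200 = -35,800.
Change = -35,800 − 0 = -35,800.
This is the dominant-strategy logic: truthful bidding weakly beats any alternative.

Payoff change: -35,800.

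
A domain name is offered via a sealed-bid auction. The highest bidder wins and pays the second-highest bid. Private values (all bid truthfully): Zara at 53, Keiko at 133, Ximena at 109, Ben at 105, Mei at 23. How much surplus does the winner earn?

Sorted high to low: Keiko 133, then Ximena 109, then Ben 105, then Zara 53, then Mei 23.
Keiko wins with the top bid and pays the second-highest, 109.
Surplus = 133 − 109 = 24.

Surplus = 24.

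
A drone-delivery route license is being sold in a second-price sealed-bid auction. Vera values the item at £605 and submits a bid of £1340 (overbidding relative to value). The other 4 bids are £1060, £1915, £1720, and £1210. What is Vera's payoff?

Payoff = £0.

Highest competing bid: £1915.
Vera's bid £1340 is not the highest, so Vera loses, pays nothing, and earns zero payoff.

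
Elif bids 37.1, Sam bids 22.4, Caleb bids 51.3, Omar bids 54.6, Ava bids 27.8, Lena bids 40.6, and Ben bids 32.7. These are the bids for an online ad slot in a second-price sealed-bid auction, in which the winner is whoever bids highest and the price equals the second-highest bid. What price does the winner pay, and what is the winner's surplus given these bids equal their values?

Ranking the bids: Omar 54.6; Caleb 51.3; Lena 40.6; Elif 37.1; Ben 32.7; Ava 27.8; Sam 22.4.
Omar is the highest bidder, so Omar wins.
Under the second-price rule, the price is the second-highest bid: 51.3.
Surplus = 54.6 − 51.3 = 3.3.

Price 51.3; surplus 3.3.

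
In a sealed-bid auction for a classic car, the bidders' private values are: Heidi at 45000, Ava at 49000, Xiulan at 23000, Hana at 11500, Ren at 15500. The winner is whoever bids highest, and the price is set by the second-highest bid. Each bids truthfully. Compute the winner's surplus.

4000

Ranking the bids: Ava 49000 > Heidi 45000 > Xiulan 23000 > Ren 15500 > Hana 11500.
Ava wins with the top bid and pays the second-highest, 45000.
Surplus = 49000 − 45000 = 4000.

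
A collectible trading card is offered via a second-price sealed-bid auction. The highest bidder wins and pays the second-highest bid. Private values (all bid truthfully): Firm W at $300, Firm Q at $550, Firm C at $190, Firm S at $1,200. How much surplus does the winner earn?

Ordered from highest: Firm S $1,200 > Firm Q $550 > Firm W $300 > Firm C $190.
Firm S wins with the top bid and pays the second-highest, $550.
Surplus = $1,200 − $550 = $650.

$650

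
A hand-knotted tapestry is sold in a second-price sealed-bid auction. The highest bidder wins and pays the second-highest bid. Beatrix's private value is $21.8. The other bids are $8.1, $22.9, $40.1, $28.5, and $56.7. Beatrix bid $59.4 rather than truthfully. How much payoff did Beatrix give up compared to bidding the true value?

$34.9

The highest competing bid is $56.7.
Bidding truthfully at $21.8: the top bid is $56.7 (a rival), so Beatrix loses. Payoff = $0.0.
Bidding $59.4: Beatrix has the top bid, wins, and pays the second-highest bid $56.7. Payoff = $21.8 − $56.7 = -$34.9.
Regret = truthful payoff − actual payoff = $0.0 − -$34.9 = $34.9.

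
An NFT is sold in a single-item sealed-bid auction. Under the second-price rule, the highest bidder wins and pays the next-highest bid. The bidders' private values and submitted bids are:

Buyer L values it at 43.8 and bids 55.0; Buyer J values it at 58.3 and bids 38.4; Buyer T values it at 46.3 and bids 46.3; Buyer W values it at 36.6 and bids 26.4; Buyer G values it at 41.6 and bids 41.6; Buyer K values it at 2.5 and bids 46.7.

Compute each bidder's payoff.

Ordered from highest: Buyer L 55.0; Buyer K 46.7; Buyer T 46.3; Buyer G 41.6; Buyer J 38.4; Buyer W 26.4.
Buyer L has the top bid and wins; the price is the second-highest bid, 46.7.
Buyer L's payoff = 43.8 − 46.7 = -2.9. All other bidders lose, so their payoff is 0.

Buyer L -2.9, Buyer J 0.0, Buyer T 0.0, Buyer W 0.0, Buyer G 0.0, Buyer K 0.0.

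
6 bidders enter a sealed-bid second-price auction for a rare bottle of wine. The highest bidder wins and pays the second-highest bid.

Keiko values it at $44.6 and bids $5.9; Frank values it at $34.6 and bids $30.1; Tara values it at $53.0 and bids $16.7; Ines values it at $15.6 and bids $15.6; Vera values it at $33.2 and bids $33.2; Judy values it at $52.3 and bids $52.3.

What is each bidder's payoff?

Bids in descending order: Judy $52.3 > Vera $33.2 > Frank $30.1 > Tara $16.7 > Ines $15.6 > Keiko $5.9.
Judy has the top bid and wins; the price is the second-highest bid, $33.2.
Judy's payoff = $52.3 − $33.2 = $19.1. All other bidders lose, so their payoff is 0.

Payoffs: Keiko $0.0, Frank $0.0, Tara $0.0, Ines $0.0, Vera $0.0, Judy $19.1.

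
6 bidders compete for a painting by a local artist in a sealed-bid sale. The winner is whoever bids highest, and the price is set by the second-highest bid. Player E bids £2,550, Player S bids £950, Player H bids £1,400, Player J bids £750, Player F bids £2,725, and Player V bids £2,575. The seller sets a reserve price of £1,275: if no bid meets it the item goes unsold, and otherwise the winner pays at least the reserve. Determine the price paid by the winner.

Ordered from highest: Player F £2,725; Player V £2,575; Player E £2,550; Player H £1,400; Player S £950; Player J £750.
Player F has the highest bid, so Player F wins.
The second-highest bid is £2,575, which exceeds the reserve, so that sets the price.

The winner pays £2,575.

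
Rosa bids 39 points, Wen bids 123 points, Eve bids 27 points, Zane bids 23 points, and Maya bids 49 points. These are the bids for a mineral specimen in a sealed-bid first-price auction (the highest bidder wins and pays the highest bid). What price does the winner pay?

123 points

Ranking the bids: Wen 123 points > Maya 49 points > Rosa 39 points > Eve 27 points > Zane 23 points.
Wen is the highest bidder, so Wen wins.
Under the first-price rule, the price is the highest bid: 123 points.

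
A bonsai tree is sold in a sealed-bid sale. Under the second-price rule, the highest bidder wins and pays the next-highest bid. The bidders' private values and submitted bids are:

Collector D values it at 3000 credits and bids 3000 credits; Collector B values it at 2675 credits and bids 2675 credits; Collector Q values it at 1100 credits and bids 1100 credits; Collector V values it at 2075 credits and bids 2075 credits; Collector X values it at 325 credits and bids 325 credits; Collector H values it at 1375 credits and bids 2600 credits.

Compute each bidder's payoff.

Ordered from highest: Collector D 3000 credits > Collector B 2675 credits > Collector H 2600 credits > Collector V 2075 credits > Collector Q 1100 credits > Collector X 325 credits.
Collector D has the top bid and wins; the price is the second-highest bid, 2675 credits.
Collector D's payoff = 3000 credits − 2675 credits = 325 credits. All other bidders lose, so their payoff is 0.

Payoffs: Collector D 325 credits, Collector B 0 credits, Collector Q 0 credits, Collector V 0 credits, Collector X 0 credits, Collector H 0 credits.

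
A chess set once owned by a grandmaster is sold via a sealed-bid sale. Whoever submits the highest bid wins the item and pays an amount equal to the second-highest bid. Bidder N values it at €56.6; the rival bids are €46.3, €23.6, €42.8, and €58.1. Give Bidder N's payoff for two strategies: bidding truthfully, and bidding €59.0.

Truthful: €0.0; alternative: -€1.5.

The highest competing bid is €58.1.
Bidding truthfully at €56.6: the top bid is €58.1 (a rival), so Bidder N loses. Payoff = €0.0.
Bidding €59.0: Bidder N has the top bid, wins, and pays the second-highest bid €58.1. Payoff = €56.6 − €58.1 = -€1.5.
Deviating from a truthful bid can only lose payoff in a second-price auction — never gain.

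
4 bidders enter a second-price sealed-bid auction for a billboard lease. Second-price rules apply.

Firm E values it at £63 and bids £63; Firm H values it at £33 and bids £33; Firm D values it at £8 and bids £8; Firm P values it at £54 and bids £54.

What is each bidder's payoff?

Ordered from highest: Firm E £63, then Firm P £54, then Firm H £33, then Firm D £8.
Firm E has the top bid and wins; the price is the second-highest bid, £54.
Firm E's payoff = £63 − £54 = £9. All other bidders lose, so their payoff is 0.

Firm E £9, Firm H £0, Firm D £0, Firm P £0.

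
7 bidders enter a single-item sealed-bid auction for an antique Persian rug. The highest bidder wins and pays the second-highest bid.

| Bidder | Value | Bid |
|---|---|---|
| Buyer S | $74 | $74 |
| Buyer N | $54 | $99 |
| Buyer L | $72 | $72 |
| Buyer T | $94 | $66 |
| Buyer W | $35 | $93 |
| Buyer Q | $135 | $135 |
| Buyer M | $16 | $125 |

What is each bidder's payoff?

Payoffs: Buyer S $0, Buyer N $0, Buyer L $0, Buyer T $0, Buyer W $0, Buyer Q $10, Buyer M $0.

Bids in descending order: Buyer Q $135; Buyer M $125; Buyer N $99; Buyer W $93; Buyer S $74; Buyer L $72; Buyer T $66.
Buyer Q has the top bid and wins; the price is the second-highest bid, $125.
Buyer Q's payoff = $135 − $125 = $10. All other bidders lose, so their payoff is 0.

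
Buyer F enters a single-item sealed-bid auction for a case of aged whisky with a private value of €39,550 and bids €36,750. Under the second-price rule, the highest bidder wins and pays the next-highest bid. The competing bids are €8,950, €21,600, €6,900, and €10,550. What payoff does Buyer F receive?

€17,950

Highest competing bid: €21,600.
Buyer F's bid €36,750 is the highest overall, so Buyer F wins and pays the second-highest bid, €21,600.
Payoff = value − price = €39,550 − €21,600 = €17,950.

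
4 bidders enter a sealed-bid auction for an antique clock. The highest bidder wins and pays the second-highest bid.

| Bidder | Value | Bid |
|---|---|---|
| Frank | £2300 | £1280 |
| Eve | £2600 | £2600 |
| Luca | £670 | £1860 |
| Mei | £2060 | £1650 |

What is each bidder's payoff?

Frank £0, Eve £740, Luca £0, Mei £0.

Bids in descending order: Eve £2600; Luca £1860; Mei £1650; Frank £1280.
Eve has the top bid and wins; the price is the second-highest bid, £1860.
Eve's payoff = £2600 − £1860 = £740. All other bidders lose, so their payoff is 0.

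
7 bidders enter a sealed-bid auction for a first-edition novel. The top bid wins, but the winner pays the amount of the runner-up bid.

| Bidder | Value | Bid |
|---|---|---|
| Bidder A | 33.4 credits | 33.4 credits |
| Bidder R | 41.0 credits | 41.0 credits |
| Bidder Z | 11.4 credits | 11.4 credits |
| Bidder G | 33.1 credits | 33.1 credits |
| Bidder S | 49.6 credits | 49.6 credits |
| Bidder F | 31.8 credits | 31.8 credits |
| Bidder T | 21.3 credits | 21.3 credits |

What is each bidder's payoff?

Sorted high to low: Bidder S 49.6 credits, then Bidder R 41.0 credits, then Bidder A 33.4 credits, then Bidder G 33.1 credits, then Bidder F 31.8 credits, then Bidder T 21.3 credits, then Bidder Z 11.4 credits.
Bidder S has the top bid and wins; the price is the second-highest bid, 41.0 credits.
Bidder S's payoff = 49.6 credits − 41.0 credits = 8.6 credits. All other bidders lose, so their payoff is 0.

Bidder A 0.0 credits, Bidder R 0.0 credits, Bidder Z 0.0 credits, Bidder G 0.0 credits, Bidder S 8.6 credits, Bidder F 0.0 credits, Bidder T 0.0 credits.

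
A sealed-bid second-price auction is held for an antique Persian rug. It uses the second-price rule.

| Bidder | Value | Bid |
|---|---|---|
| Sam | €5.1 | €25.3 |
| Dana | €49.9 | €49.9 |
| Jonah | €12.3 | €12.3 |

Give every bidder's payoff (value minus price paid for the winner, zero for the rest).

Payoffs: Sam €0.0, Dana €24.6, Jonah €0.0.

Ranking the bids: Dana €49.9 > Sam €25.3 > Jonah €12.3.
Dana has the top bid and wins; the price is the second-highest bid, €25.3.
Dana's payoff = €49.9 − €25.3 = €24.6. All other bidders lose, so their payoff is 0.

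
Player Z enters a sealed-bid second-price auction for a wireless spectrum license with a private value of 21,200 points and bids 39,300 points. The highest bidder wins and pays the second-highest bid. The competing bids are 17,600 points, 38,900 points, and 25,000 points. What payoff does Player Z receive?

Highest competing bid: 38,900 points.
Player Z's bid 39,300 points is the highest overall, so Player Z wins and pays the second-highest bid, 38,900 points.
Payoff = value − price = 21,200 points − 38,900 points = -17,700 points.
Overbidding won the item at a price above value — truthful bidding would have avoided this loss.

Player Z's payoff: -17,700 points.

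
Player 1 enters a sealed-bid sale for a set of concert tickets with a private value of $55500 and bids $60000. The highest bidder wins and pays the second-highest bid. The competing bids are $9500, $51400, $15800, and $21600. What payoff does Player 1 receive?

$4100

Highest competing bid: $51400.
Player 1's bid $60000 is the highest overall, so Player 1 wins and pays the second-highest bid, $51400.
Payoff = value − price = $55500 − $51400 = $4100.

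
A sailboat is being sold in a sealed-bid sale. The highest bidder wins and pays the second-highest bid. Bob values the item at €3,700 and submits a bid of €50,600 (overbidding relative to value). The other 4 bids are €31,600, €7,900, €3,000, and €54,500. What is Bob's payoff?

Highest competing bid: €54,500.
Bob's bid €50,600 is not the highest, so Bob loses, pays nothing, and earns zero payoff.

€0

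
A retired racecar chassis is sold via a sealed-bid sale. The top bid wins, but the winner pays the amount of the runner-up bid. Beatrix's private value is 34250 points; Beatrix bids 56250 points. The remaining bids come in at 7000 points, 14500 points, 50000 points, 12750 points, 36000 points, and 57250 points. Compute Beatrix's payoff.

Beatrix's payoff: 0 points.

Highest competing bid: 57250 points.
Beatrix's bid 56250 points is not the highest, so Beatrix loses, pays nothing, and earns zero payoff.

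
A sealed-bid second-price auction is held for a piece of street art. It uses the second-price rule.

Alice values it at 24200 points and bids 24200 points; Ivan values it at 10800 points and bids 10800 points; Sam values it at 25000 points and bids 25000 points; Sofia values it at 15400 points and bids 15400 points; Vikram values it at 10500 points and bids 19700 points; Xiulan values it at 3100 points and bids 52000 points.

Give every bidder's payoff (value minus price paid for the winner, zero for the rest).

Bids in descending order: Xiulan 52000 points, then Sam 25000 points, then Alice 24200 points, then Vikram 19700 points, then Sofia 15400 points, then Ivan 10800 points.
Xiulan has the top bid and wins; the price is the second-highest bid, 25000 points.
Xiulan's payoff = 3100 points − 25000 points = -21900 points. All other bidders lose, so their payoff is 0.

Payoffs: Alice 0 points, Ivan 0 points, Sam 0 points, Sofia 0 points, Vikram 0 points, Xiulan -21900 points.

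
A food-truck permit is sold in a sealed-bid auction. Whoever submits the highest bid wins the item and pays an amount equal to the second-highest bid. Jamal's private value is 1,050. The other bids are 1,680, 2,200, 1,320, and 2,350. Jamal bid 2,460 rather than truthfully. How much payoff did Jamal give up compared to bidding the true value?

1,300

The highest competing bid is 2,350.
Bidding truthfully at 1,050: the top bid is 2,350 (a rival), so Jamal loses. Payoff = 0.
Bidding 2,460: Jamal has the top bid, wins, and pays the second-highest bid 2,350. Payoff = 1,050 − 2,350 = -1,300.
Regret = truthful payoff − actual payoff = 0 − -1,300 = 1,300.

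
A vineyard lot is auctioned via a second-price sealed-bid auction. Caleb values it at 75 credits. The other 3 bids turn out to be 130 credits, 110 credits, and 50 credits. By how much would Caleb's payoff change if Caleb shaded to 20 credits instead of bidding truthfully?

The highest competing bid is 130 credits.
Bidding truthfully at 75 credits: the top bid is 130 credits (a rival), so Caleb loses. Payoff = 0 credits.
Bidding 20 credits: the top bid is 130 credits (a rival), so Caleb loses. Payoff = 0 credits.
Change = 0 credits − 0 credits = 0 credits.

Change in payoff: 0 credits.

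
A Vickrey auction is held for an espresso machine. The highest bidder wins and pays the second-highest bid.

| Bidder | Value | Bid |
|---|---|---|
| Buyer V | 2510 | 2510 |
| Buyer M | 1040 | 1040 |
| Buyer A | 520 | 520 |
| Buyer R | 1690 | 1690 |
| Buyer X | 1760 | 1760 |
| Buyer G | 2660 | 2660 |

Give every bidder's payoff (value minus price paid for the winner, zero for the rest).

Payoffs: Buyer V 0, Buyer M 0, Buyer A 0, Buyer R 0, Buyer X 0, Buyer G 150.

Sorted high to low: Buyer G 2660, then Buyer V 2510, then Buyer X 1760, then Buyer R 1690, then Buyer M 1040, then Buyer A 520.
Buyer G has the top bid and wins; the price is the second-highest bid, 2510.
Buyer G's payoff = 2660 − 2510 = 150. All other bidders lose, so their payoff is 0.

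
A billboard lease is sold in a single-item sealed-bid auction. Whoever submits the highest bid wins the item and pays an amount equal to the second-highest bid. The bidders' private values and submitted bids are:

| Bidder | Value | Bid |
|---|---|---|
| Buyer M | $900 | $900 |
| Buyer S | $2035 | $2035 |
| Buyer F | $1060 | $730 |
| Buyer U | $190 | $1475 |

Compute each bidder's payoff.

Buyer M $0, Buyer S $560, Buyer F $0, Buyer U $0.

Ordered from highest: Buyer S $2035, then Buyer U $1475, then Buyer M $900, then Buyer F $730.
Buyer S has the top bid and wins; the price is the second-highest bid, $1475.
Buyer S's payoff = $2035 − $1475 = $560. All other bidders lose, so their payoff is 0.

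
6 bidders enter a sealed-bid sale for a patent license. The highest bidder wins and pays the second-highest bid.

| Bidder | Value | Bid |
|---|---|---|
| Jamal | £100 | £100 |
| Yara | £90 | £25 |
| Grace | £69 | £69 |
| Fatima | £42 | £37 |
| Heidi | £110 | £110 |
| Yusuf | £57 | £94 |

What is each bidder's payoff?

Ordered from highest: Heidi £110; Jamal £100; Yusuf £94; Grace £69; Fatima £37; Yara £25.
Heidi has the top bid and wins; the price is the second-highest bid, £100.
Heidi's payoff = £110 − £100 = £10. All other bidders lose, so their payoff is 0.

Jamal £0, Yara £0, Grace £0, Fatima £0, Heidi £10, Yusuf £0.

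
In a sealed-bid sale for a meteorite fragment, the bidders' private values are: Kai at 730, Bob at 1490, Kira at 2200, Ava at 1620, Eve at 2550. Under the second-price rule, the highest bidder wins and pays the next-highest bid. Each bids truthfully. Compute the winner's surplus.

Surplus = 350.

Sorted high to low: Eve 2550; Kira 2200; Ava 1620; Bob 1490; Kai 730.
Eve wins with the top bid and pays the second-highest, 2200.
Surplus = 2550 − 2200 = 350.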